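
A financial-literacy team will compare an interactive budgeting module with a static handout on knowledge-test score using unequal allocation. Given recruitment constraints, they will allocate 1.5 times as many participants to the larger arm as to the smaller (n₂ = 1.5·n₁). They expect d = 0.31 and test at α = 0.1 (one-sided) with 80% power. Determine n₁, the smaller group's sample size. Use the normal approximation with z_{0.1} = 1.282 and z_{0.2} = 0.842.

n₁ = 79

With allocation ratio k = n₂/n₁ = 1.5, Var(x̄₁−x̄₂) = σ²(1/n₁ + 1/(k·n₁)) = σ²·(k+1)/(k·n₁).
So n₁ = (1 + 1/k)·((z_{α} + z_β)/d)² = 1.667 × (2.124/0.31)².
n₁ = 1.667 × 46.94 = 78.2.
Round up: n₁ = 79, giving n₂ = ⌈1.5 × 79⌉ = ⌈118.5⌉ = 119.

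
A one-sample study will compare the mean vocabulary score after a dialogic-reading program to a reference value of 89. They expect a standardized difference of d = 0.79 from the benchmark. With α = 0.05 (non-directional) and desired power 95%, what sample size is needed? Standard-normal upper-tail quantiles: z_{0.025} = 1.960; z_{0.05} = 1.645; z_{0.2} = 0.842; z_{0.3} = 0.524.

n = 21

For a one-sample test: n = ((z_{α/2} + z_β) / d)².
z_{α/2} + z_β = 1.960 + 1.645 = 3.605.
n = (3.605 / 0.79)² = 4.563² = 20.82.
Round up.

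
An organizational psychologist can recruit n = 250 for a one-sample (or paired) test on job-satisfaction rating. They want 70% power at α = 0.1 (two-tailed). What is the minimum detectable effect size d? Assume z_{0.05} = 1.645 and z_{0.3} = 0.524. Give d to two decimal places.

For a single sample (or paired design) of n = 250: d_min = (z_{α/2} + z_β)/√n.
z-sum = 1.645 + 0.524 = 2.169.
d_min = 2.169 / √250 = 2.169 / 15.811 = 0.137.

d_min ≈ 0.14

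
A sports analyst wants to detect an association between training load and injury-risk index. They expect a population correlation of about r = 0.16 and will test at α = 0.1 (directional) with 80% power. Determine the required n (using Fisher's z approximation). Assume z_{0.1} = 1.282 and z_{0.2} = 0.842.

n = 177

Fisher's z: C = ½·ln((1+r)/(1−r)) = ½·ln(1.3810) = 0.1614.
n = ((z_{α} + z_β)/C)² + 3.
(1.282 + 0.842) / 0.1614 = 2.124 / 0.1614 = 13.160.
n = 13.160² + 3 = 173.18 + 3 = 176.2.
Round up.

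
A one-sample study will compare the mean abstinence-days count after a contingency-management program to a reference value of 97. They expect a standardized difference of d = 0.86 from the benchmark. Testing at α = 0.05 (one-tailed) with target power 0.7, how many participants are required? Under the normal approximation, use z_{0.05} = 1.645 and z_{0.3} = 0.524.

For a one-sample test: n = ((z_{α} + z_β) / d)².
z_{α} + z_β = 1.645 + 0.524 = 2.169.
n = (2.169 / 0.86)² = 2.522² = 6.36.
Round up.

n = 7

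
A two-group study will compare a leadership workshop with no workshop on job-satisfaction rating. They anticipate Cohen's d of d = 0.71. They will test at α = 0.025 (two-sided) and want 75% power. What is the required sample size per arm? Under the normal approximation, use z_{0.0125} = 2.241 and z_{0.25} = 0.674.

For two independent groups with equal n: n = 2·((z_{α/2} + z_β) / d)².
z_{α/2} + z_β = 2.241 + 0.674 = 2.915.
n = 2 × (2.915 / 0.71)² = 2 × 4.106² = 2 × 16.86 = 33.7.
Round up to the next whole participant.

n = 34 per group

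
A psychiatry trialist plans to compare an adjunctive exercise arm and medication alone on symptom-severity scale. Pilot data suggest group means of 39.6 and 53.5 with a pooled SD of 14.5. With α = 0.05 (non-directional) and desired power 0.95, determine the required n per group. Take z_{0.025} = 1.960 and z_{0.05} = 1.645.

n = 29 per group

Cohen's d = |M₁ − M₂| / SD_pooled = |39.6 − 53.5| / 14.5 = 13.9 / 14.5 = 0.959.
For two independent groups with equal n: n = 2·((z_{α/2} + z_β) / d)².
z_{α/2} + z_β = 1.960 + 1.645 = 3.605.
n = 2 × (3.605 / 0.959)² = 2 × 3.759² = 2 × 14.13 = 28.3.
Round up to the next whole participant.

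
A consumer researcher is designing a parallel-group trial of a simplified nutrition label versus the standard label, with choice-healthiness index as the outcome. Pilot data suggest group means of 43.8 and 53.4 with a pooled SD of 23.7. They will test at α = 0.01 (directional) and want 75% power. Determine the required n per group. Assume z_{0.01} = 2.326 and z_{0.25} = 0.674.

n = 110 per group

Cohen's d = |M₁ − M₂| / SD_pooled = |43.8 − 53.4| / 23.7 = 9.6 / 23.7 = 0.405.
For two independent groups with equal n: n = 2·((z_{α} + z_β) / d)².
z_{α} + z_β = 2.326 + 0.674 = 3.000.
n = 2 × (3.000 / 0.405)² = 2 × 7.407² = 2 × 54.87 = 109.7.
Round up to the next whole participant.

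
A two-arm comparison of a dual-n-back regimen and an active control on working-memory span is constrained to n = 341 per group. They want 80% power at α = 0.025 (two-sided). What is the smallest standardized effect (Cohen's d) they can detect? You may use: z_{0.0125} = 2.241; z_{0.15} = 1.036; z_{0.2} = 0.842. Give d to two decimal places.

d_min ≈ 0.24

For two independent groups of n = 341 each: d_min = (z_{α/2} + z_β)·√(2/n).
z-sum = 2.241 + 0.842 = 3.083.
d_min = 3.083 × √(2/341) = 3.083 × 0.0766 = 0.236.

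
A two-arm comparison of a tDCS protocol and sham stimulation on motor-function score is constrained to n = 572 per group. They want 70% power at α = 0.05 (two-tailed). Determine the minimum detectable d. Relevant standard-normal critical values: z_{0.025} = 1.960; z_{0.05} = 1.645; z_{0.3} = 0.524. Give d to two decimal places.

For two independent groups of n = 572 each: d_min = (z_{α/2} + z_β)·√(2/n).
z-sum = 1.960 + 0.524 = 2.484.
d_min = 2.484 × √(2/572) = 2.484 × 0.0591 = 0.147.

d_min ≈ 0.15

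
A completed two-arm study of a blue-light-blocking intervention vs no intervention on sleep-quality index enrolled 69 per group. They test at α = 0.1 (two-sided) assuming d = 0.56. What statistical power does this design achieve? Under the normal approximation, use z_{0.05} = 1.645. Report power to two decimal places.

power ≈ 0.95

For two equal groups, power = Φ(d·√(n/2) − z_{α/2}).
d·√(n/2) = 0.56 × √(69/2) = 0.56 × 5.874 = 3.289.
z_β = 3.289 − 1.645 = 1.644.
Power = Φ(1.644) = 0.950.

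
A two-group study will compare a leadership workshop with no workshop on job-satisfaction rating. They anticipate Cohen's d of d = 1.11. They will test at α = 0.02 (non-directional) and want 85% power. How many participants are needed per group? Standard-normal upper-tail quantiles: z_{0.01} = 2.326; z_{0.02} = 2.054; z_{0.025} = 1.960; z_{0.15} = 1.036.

n = 19 per group

For two independent groups with equal n: n = 2·((z_{α/2} + z_β) / d)².
z_{α/2} + z_β = 2.326 + 1.036 = 3.362.
n = 2 × (3.362 / 1.11)² = 2 × 3.029² = 2 × 9.17 = 18.3.
Round up to the next whole participant.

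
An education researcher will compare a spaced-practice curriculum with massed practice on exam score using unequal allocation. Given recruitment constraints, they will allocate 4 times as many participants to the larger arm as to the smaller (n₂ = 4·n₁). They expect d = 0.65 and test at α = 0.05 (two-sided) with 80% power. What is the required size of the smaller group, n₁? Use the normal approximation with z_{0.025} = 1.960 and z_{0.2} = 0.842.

With allocation ratio k = n₂/n₁ = 4, Var(x̄₁−x̄₂) = σ²(1/n₁ + 1/(k·n₁)) = σ²·(k+1)/(k·n₁).
So n₁ = (1 + 1/k)·((z_{α/2} + z_β)/d)² = 1.250 × (2.802/0.65)².
n₁ = 1.250 × 18.58 = 23.2.
Round up: n₁ = 24, giving n₂ = 4 × 24 = 96.

n₁ = 24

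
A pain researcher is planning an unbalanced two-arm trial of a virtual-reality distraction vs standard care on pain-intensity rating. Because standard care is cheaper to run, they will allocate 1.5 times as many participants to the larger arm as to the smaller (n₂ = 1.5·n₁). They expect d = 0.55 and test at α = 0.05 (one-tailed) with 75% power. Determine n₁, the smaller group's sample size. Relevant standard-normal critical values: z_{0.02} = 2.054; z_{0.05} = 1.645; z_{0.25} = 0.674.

With allocation ratio k = n₂/n₁ = 1.5, Var(x̄₁−x̄₂) = σ²(1/n₁ + 1/(k·n₁)) = σ²·(k+1)/(k·n₁).
So n₁ = (1 + 1/k)·((z_{α} + z_β)/d)² = 1.667 × (2.319/0.55)².
n₁ = 1.667 × 17.78 = 29.6.
Round up: n₁ = 30, giving n₂ = 1.5 × 30 = 45.

n₁ = 30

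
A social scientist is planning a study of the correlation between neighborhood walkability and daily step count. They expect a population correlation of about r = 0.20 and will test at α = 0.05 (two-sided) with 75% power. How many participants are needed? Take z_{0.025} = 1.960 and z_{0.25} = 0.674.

n = 172

Fisher's z: C = ½·ln((1+r)/(1−r)) = ½·ln(1.5000) = 0.2027.
n = ((z_{α/2} + z_β)/C)² + 3.
(1.960 + 0.674) / 0.2027 = 2.634 / 0.2027 = 12.995.
n = 12.995² + 3 = 168.86 + 3 = 171.9.
Round up.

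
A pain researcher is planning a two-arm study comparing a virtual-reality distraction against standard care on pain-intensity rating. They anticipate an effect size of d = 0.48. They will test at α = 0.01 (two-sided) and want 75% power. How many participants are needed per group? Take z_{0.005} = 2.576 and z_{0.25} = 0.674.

n = 92 per group

For two independent groups with equal n: n = 2·((z_{α/2} + z_β) / d)².
z_{α/2} + z_β = 2.576 + 0.674 = 3.250.
n = 2 × (3.250 / 0.48)² = 2 × 6.771² = 2 × 45.84 = 91.7.
Round up to the next whole participant.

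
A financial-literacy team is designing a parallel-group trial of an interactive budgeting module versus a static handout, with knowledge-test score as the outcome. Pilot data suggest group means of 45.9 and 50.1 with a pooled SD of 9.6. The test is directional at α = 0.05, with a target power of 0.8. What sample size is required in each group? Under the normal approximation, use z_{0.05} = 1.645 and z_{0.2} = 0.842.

n = 65 per group

Cohen's d = |M₁ − M₂| / SD_pooled = |45.9 − 50.1| / 9.6 = 4.2 / 9.6 = 0.438.
For two independent groups with equal n: n = 2·((z_{α} + z_β) / d)².
z_{α} + z_β = 1.645 + 0.842 = 2.487.
n = 2 × (2.487 / 0.438)² = 2 × 5.678² = 2 × 32.24 = 64.5.
Round up to the next whole participant.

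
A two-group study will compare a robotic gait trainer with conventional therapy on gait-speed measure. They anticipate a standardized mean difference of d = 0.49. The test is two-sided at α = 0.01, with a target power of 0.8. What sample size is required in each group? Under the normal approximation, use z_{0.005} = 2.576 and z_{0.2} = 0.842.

For two independent groups with equal n: n = 2·((z_{α/2} + z_β) / d)².
z_{α/2} + z_β = 2.576 + 0.842 = 3.418.
n = 2 × (3.418 / 0.49)² = 2 × 6.976² = 2 × 48.66 = 97.3.
Round up to the next whole participant.

n = 98 per group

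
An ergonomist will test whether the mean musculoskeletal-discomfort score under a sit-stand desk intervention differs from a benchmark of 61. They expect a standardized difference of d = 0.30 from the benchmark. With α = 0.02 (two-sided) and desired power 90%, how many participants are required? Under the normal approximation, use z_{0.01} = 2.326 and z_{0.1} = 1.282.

For a one-sample test: n = ((z_{α/2} + z_β) / d)².
z_{α/2} + z_β = 2.326 + 1.282 = 3.608.
n = (3.608 / 0.30)² = 12.027² = 144.64.
Round up.

n = 145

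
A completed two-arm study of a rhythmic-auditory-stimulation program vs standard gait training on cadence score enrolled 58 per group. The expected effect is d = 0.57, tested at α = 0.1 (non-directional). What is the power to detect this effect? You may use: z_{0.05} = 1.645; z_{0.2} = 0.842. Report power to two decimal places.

For two equal groups, power = Φ(d·√(n/2) − z_{α/2}).
d·√(n/2) = 0.57 × √(58/2) = 0.57 × 5.385 = 3.070.
z_β = 3.070 − 1.645 = 1.425.
Power = Φ(1.425) = 0.923.

power ≈ 0.92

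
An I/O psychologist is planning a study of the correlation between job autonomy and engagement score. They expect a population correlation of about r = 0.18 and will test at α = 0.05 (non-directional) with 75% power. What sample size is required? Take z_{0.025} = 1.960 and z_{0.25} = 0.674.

n = 213

Fisher's z: C = ½·ln((1+r)/(1−r)) = ½·ln(1.4390) = 0.1820.
n = ((z_{α/2} + z_β)/C)² + 3.
(1.960 + 0.674) / 0.1820 = 2.634 / 0.1820 = 14.473.
n = 14.473² + 3 = 209.45 + 3 = 212.5.
Round up.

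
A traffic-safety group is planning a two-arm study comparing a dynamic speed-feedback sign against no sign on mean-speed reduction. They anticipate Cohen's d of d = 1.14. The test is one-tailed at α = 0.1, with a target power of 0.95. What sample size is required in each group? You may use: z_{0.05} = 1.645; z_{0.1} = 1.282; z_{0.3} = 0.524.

For two independent groups with equal n: n = 2·((z_{α} + z_β) / d)².
z_{α} + z_β = 1.282 + 1.645 = 2.927.
n = 2 × (2.927 / 1.14)² = 2 × 2.568² = 2 × 6.59 = 13.2.
Round up to the next whole participant.

n = 14 per group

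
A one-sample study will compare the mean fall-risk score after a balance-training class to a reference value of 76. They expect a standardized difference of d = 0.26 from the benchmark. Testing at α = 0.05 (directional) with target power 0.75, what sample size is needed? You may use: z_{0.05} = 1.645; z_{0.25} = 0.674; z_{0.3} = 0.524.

n = 80

For a one-sample test: n = ((z_{α} + z_β) / d)².
z_{α} + z_β = 1.645 + 0.674 = 2.319.
n = (2.319 / 0.26)² = 8.919² = 79.55.
Round up.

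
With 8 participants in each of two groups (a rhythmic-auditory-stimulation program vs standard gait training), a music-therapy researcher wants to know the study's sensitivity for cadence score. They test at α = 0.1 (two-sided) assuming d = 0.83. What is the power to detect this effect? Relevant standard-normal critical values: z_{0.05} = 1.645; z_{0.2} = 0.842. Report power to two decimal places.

power ≈ 0.51

For two equal groups, power = Φ(d·√(n/2) − z_{α/2}).
d·√(n/2) = 0.83 × √(8/2) = 0.83 × 2.000 = 1.660.
z_β = 1.660 − 1.645 = 0.015.
Power = Φ(0.015) = 0.506.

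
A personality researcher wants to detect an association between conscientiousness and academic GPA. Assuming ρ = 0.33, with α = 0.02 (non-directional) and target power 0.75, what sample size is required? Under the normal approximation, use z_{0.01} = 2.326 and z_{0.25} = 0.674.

n = 80

Fisher's z: C = ½·ln((1+r)/(1−r)) = ½·ln(1.9851) = 0.3428.
n = ((z_{α/2} + z_β)/C)² + 3.
(2.326 + 0.674) / 0.3428 = 3.000 / 0.3428 = 8.751.
n = 8.751² + 3 = 76.59 + 3 = 79.6.
Round up.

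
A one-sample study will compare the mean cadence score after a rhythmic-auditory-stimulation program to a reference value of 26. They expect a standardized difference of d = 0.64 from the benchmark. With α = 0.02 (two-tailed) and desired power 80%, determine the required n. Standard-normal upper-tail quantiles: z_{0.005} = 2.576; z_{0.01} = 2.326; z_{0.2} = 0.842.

n = 25

For a one-sample test: n = ((z_{α/2} + z_β) / d)².
z_{α/2} + z_β = 2.326 + 0.842 = 3.168.
n = (3.168 / 0.64)² = 4.950² = 24.50.
Round up.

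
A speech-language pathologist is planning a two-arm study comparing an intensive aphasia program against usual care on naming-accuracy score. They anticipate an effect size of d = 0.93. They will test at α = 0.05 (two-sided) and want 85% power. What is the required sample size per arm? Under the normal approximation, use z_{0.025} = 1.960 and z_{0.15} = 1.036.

For two independent groups with equal n: n = 2·((z_{α/2} + z_β) / d)².
z_{α/2} + z_β = 1.960 + 1.036 = 2.996.
n = 2 × (2.996 / 0.93)² = 2 × 3.222² = 2 × 10.38 = 20.8.
Round up to the next whole participant.

n = 21 per group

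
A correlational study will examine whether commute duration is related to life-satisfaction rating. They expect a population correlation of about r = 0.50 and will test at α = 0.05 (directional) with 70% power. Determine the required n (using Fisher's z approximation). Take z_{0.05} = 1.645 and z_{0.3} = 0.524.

n = 19

Fisher's z: C = ½·ln((1+r)/(1−r)) = ½·ln(3.0000) = 0.5493.
n = ((z_{α} + z_β)/C)² + 3.
(1.645 + 0.524) / 0.5493 = 2.169 / 0.5493 = 3.949.
n = 3.949² + 3 = 15.59 + 3 = 18.6.
Round up.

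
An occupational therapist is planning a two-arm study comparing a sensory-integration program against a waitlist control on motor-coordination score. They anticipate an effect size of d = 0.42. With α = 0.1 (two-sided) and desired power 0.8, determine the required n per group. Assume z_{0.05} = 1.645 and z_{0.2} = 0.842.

n = 71 per group

For two independent groups with equal n: n = 2·((z_{α/2} + z_β) / d)².
z_{α/2} + z_β = 1.645 + 0.842 = 2.487.
n = 2 × (2.487 / 0.42)² = 2 × 5.921² = 2 × 35.06 = 70.1.
Round up to the next whole participant.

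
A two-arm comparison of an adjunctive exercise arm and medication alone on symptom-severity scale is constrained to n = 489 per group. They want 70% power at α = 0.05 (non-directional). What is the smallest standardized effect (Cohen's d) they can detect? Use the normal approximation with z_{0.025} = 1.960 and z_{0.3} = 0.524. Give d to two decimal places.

d_min ≈ 0.16

For two independent groups of n = 489 each: d_min = (z_{α/2} + z_β)·√(2/n).
z-sum = 1.960 + 0.524 = 2.484.
d_min = 2.484 × √(2/489) = 2.484 × 0.0640 = 0.159.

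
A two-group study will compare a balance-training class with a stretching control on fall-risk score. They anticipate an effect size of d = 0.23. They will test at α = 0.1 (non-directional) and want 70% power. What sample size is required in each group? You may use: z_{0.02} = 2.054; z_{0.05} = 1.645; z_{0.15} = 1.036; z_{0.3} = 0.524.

n = 178 per group

For two independent groups with equal n: n = 2·((z_{α/2} + z_β) / d)².
z_{α/2} + z_β = 1.645 + 0.524 = 2.169.
n = 2 × (2.169 / 0.23)² = 2 × 9.430² = 2 × 88.93 = 177.9.
Round up to the next whole participant.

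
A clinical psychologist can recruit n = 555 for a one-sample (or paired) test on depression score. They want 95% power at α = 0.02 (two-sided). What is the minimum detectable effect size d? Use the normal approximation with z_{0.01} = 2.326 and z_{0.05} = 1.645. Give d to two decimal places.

d_min ≈ 0.17

For a single sample (or paired design) of n = 555: d_min = (z_{α/2} + z_β)/√n.
z-sum = 2.326 + 1.645 = 3.971.
d_min = 3.971 / √555 = 3.971 / 23.558 = 0.169.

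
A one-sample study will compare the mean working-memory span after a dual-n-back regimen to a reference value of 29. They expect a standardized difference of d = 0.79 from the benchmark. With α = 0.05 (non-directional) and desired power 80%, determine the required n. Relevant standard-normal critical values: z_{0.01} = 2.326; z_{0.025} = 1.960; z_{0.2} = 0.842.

n = 13

For a one-sample test: n = ((z_{α/2} + z_β) / d)².
z_{α/2} + z_β = 1.960 + 0.842 = 2.802.
n = (2.802 / 0.79)² = 3.547² = 12.58.
Round up.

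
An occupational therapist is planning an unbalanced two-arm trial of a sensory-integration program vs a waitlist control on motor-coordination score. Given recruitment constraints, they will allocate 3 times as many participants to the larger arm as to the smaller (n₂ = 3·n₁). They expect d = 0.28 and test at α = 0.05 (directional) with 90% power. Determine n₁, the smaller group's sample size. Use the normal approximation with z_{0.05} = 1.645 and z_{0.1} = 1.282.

With allocation ratio k = n₂/n₁ = 3, Var(x̄₁−x̄₂) = σ²(1/n₁ + 1/(k·n₁)) = σ²·(k+1)/(k·n₁).
So n₁ = (1 + 1/k)·((z_{α} + z_β)/d)² = 1.333 × (2.927/0.28)².
n₁ = 1.333 × 109.28 = 145.7.
Round up: n₁ = 146, giving n₂ = 3 × 146 = 438.

n₁ = 146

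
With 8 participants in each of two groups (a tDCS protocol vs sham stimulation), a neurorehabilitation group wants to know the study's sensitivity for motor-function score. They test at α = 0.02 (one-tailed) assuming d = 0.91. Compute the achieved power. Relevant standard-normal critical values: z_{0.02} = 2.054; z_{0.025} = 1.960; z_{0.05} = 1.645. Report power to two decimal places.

power ≈ 0.41

For two equal groups, power = Φ(d·√(n/2) − z_{α}).
d·√(n/2) = 0.91 × √(8/2) = 0.91 × 2.000 = 1.820.
z_β = 1.820 − 2.054 = -0.234.
Power = Φ(-0.234) = 0.407.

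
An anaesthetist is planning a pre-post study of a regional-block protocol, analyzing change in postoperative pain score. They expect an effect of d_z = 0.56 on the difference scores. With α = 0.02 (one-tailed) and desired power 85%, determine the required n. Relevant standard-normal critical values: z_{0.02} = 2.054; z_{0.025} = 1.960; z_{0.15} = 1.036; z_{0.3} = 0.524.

For a paired (one-sample on differences) test: n = ((z_{α} + z_β) / d)².
z_{α} + z_β = 2.054 + 1.036 = 3.090.
n = (3.090 / 0.56)² = 5.518² = 30.45.
Round up.

n = 31 pairs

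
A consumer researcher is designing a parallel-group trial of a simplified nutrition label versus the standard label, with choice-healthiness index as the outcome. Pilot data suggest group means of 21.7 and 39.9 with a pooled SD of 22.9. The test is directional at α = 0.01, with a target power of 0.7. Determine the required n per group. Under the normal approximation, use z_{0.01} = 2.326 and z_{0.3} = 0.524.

Cohen's d = |M₁ − M₂| / SD_pooled = |21.7 − 39.9| / 22.9 = 18.2 / 22.9 = 0.795.
For two independent groups with equal n: n = 2·((z_{α} + z_β) / d)².
z_{α} + z_β = 2.326 + 0.524 = 2.850.
n = 2 × (2.850 / 0.795)² = 2 × 3.585² = 2 × 12.85 = 25.7.
Round up to the next whole participant.

n = 26 per group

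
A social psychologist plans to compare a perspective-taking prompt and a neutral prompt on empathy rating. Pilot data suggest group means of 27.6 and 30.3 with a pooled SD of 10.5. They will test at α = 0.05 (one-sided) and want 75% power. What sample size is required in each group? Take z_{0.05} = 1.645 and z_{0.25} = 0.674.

Cohen's d = |M₁ − M₂| / SD_pooled = |27.6 − 30.3| / 10.5 = 2.7 / 10.5 = 0.257.
For two independent groups with equal n: n = 2·((z_{α} + z_β) / d)².
z_{α} + z_β = 1.645 + 0.674 = 2.319.
n = 2 × (2.319 / 0.257)² = 2 × 9.023² = 2 × 81.42 = 162.8.
Round up to the next whole participant.

n = 163 per group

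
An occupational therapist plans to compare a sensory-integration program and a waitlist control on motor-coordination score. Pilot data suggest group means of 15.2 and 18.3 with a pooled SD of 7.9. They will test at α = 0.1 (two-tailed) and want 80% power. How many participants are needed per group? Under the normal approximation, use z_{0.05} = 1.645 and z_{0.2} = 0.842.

n = 81 per group

Cohen's d = |M₁ − M₂| / SD_pooled = |15.2 − 18.3| / 7.9 = 3.1 / 7.9 = 0.392.
For two independent groups with equal n: n = 2·((z_{α/2} + z_β) / d)².
z_{α/2} + z_β = 1.645 + 0.842 = 2.487.
n = 2 × (2.487 / 0.392)² = 2 × 6.344² = 2 × 40.25 = 80.5.
Round up to the next whole participant.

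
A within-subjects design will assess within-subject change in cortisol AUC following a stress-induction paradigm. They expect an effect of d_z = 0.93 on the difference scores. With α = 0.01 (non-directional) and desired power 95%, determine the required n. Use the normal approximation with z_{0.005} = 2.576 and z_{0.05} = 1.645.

n = 21 pairs

For a paired (one-sample on differences) test: n = ((z_{α/2} + z_β) / d)².
z_{α/2} + z_β = 2.576 + 1.645 = 4.221.
n = (4.221 / 0.93)² = 4.539² = 20.60.
Round up.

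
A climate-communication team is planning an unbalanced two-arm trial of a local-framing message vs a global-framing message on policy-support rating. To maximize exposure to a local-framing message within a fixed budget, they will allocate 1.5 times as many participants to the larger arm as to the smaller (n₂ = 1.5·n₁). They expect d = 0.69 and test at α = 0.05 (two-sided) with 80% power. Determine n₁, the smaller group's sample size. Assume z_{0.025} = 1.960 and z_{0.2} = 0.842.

n₁ = 28

With allocation ratio k = n₂/n₁ = 1.5, Var(x̄₁−x̄₂) = σ²(1/n₁ + 1/(k·n₁)) = σ²·(k+1)/(k·n₁).
So n₁ = (1 + 1/k)·((z_{α/2} + z_β)/d)² = 1.667 × (2.802/0.69)².
n₁ = 1.667 × 16.49 = 27.5.
Round up: n₁ = 28, giving n₂ = 1.5 × 28 = 42.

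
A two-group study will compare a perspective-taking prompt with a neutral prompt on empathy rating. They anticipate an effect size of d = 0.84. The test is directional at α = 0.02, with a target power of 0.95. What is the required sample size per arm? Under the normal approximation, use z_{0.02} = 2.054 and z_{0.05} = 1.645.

For two independent groups with equal n: n = 2·((z_{α} + z_β) / d)².
z_{α} + z_β = 2.054 + 1.645 = 3.699.
n = 2 × (3.699 / 0.84)² = 2 × 4.404² = 2 × 19.39 = 38.8.
Round up to the next whole participant.

n = 39 per group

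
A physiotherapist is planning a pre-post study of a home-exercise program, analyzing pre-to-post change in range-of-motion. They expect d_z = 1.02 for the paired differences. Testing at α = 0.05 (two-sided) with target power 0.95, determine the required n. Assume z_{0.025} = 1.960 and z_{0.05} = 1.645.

For a paired (one-sample on differences) test: n = ((z_{α/2} + z_β) / d)².
z_{α/2} + z_β = 1.960 + 1.645 = 3.605.
n = (3.605 / 1.02)² = 3.534² = 12.49.
Round up.

n = 13 pairs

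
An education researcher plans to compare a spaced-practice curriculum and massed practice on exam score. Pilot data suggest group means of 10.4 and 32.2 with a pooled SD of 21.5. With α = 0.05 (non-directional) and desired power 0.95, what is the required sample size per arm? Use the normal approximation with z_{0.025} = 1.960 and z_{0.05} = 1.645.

n = 26 per group

Cohen's d = |M₁ − M₂| / SD_pooled = |10.4 − 32.2| / 21.5 = 21.8 / 21.5 = 1.014.
For two independent groups with equal n: n = 2·((z_{α/2} + z_β) / d)².
z_{α/2} + z_β = 1.960 + 1.645 = 3.605.
n = 2 × (3.605 / 1.014)² = 2 × 3.555² = 2 × 12.64 = 25.3.
Round up to the next whole participant.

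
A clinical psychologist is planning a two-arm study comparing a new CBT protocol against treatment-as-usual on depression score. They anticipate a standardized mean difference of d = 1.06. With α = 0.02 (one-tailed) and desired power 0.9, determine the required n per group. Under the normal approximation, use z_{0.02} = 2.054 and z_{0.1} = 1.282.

n = 20 per group

For two independent groups with equal n: n = 2·((z_{α} + z_β) / d)².
z_{α} + z_β = 2.054 + 1.282 = 3.336.
n = 2 × (3.336 / 1.06)² = 2 × 3.147² = 2 × 9.90 = 19.8.
Round up to the next whole participant.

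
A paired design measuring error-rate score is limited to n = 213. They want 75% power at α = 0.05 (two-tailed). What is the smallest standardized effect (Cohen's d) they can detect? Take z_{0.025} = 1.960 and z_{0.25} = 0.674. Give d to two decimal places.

d_min ≈ 0.18

For a single sample (or paired design) of n = 213: d_min = (z_{α/2} + z_β)/√n.
z-sum = 1.960 + 0.674 = 2.634.
d_min = 2.634 / √213 = 2.634 / 14.595 = 0.180.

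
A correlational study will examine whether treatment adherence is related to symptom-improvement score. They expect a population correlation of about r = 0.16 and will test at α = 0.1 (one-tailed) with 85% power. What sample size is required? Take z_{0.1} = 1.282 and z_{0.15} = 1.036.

Fisher's z: C = ½·ln((1+r)/(1−r)) = ½·ln(1.3810) = 0.1614.
n = ((z_{α} + z_β)/C)² + 3.
(1.282 + 1.036) / 0.1614 = 2.318 / 0.1614 = 14.362.
n = 14.362² + 3 = 206.26 + 3 = 209.3.
Round up.

n = 210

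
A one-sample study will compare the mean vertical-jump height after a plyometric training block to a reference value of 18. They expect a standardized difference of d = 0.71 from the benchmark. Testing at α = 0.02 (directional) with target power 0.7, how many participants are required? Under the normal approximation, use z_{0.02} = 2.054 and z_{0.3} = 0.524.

n = 14

For a one-sample test: n = ((z_{α} + z_β) / d)².
z_{α} + z_β = 2.054 + 0.524 = 2.578.
n = (2.578 / 0.71)² = 3.631² = 13.18.
Round up.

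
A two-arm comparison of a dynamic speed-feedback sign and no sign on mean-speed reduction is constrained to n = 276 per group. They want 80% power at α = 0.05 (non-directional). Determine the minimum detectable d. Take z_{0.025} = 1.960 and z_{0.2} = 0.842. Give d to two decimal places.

For two independent groups of n = 276 each: d_min = (z_{α/2} + z_β)·√(2/n).
z-sum = 1.960 + 0.842 = 2.802.
d_min = 2.802 × √(2/276) = 2.802 × 0.0851 = 0.239.

d_min ≈ 0.24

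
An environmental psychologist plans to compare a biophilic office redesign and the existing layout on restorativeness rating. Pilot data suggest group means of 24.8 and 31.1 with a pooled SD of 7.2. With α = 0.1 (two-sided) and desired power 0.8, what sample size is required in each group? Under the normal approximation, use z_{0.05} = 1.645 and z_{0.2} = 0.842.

Cohen's d = |M₁ − M₂| / SD_pooled = |24.8 − 31.1| / 7.2 = 6.3 / 7.2 = 0.875.
For two independent groups with equal n: n = 2·((z_{α/2} + z_β) / d)².
z_{α/2} + z_β = 1.645 + 0.842 = 2.487.
n = 2 × (2.487 / 0.875)² = 2 × 2.842² = 2 × 8.08 = 16.2.
Round up to the next whole participant.

n = 17 per group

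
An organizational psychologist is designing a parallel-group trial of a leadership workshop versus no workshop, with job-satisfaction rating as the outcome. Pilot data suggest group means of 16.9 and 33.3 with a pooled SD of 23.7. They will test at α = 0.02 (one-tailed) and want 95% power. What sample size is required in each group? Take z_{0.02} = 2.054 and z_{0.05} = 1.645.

n = 58 per group

Cohen's d = |M₁ − M₂| / SD_pooled = |16.9 − 33.3| / 23.7 = 16.4 / 23.7 = 0.692.
For two independent groups with equal n: n = 2·((z_{α} + z_β) / d)².
z_{α} + z_β = 2.054 + 1.645 = 3.699.
n = 2 × (3.699 / 0.692)² = 2 × 5.345² = 2 × 28.57 = 57.1.
Round up to the next whole participant.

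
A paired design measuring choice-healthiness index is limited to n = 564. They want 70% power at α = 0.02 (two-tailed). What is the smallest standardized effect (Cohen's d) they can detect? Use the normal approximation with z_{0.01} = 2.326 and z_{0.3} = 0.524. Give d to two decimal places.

d_min ≈ 0.12

For a single sample (or paired design) of n = 564: d_min = (z_{α/2} + z_β)/√n.
z-sum = 2.326 + 0.524 = 2.850.
d_min = 2.850 / √564 = 2.850 / 23.749 = 0.120.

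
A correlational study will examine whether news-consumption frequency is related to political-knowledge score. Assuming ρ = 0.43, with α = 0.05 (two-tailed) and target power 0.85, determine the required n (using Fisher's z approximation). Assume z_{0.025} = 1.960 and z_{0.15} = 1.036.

n = 46

Fisher's z: C = ½·ln((1+r)/(1−r)) = ½·ln(2.5088) = 0.4599.
n = ((z_{α/2} + z_β)/C)² + 3.
(1.960 + 1.036) / 0.4599 = 2.996 / 0.4599 = 6.514.
n = 6.514² + 3 = 42.44 + 3 = 45.4.
Round up.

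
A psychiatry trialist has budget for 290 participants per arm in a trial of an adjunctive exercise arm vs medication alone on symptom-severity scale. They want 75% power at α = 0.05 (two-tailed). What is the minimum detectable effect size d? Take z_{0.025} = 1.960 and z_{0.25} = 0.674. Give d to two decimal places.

d_min ≈ 0.22

For two independent groups of n = 290 each: d_min = (z_{α/2} + z_β)·√(2/n).
z-sum = 1.960 + 0.674 = 2.634.
d_min = 2.634 × √(2/290) = 2.634 × 0.0830 = 0.219.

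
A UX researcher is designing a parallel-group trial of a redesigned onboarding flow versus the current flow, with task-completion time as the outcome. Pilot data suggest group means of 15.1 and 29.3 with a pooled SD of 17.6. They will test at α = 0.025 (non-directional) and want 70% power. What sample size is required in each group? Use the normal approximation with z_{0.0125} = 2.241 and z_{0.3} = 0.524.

Cohen's d = |M₁ − M₂| / SD_pooled = |15.1 − 29.3| / 17.6 = 14.2 / 17.6 = 0.807.
For two independent groups with equal n: n = 2·((z_{α/2} + z_β) / d)².
z_{α/2} + z_β = 2.241 + 0.524 = 2.765.
n = 2 × (2.765 / 0.807)² = 2 × 3.426² = 2 × 11.74 = 23.5.
Round up to the next whole participant.

n = 24 per group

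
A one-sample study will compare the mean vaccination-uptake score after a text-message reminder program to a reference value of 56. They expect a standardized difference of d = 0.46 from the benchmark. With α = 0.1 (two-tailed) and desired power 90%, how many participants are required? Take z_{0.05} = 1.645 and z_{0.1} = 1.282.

For a one-sample test: n = ((z_{α/2} + z_β) / d)².
z_{α/2} + z_β = 1.645 + 1.282 = 2.927.
n = (2.927 / 0.46)² = 6.363² = 40.49.
Round up.

n = 41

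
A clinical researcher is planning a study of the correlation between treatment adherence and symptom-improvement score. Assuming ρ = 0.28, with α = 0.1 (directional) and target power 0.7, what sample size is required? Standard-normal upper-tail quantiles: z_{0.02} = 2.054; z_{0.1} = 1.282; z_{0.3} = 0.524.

Fisher's z: C = ½·ln((1+r)/(1−r)) = ½·ln(1.7778) = 0.2877.
n = ((z_{α} + z_β)/C)² + 3.
(1.282 + 0.524) / 0.2877 = 1.806 / 0.2877 = 6.277.
n = 6.277² + 3 = 39.41 + 3 = 42.4.
Round up.

n = 43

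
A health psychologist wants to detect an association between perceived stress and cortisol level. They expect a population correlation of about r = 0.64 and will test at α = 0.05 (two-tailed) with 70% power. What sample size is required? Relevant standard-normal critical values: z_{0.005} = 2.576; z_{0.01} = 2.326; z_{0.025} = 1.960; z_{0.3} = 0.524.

n = 14

Fisher's z: C = ½·ln((1+r)/(1−r)) = ½·ln(4.5556) = 0.7582.
n = ((z_{α/2} + z_β)/C)² + 3.
(1.960 + 0.524) / 0.7582 = 2.484 / 0.7582 = 3.276.
n = 3.276² + 3 = 10.73 + 3 = 13.7.
Round up.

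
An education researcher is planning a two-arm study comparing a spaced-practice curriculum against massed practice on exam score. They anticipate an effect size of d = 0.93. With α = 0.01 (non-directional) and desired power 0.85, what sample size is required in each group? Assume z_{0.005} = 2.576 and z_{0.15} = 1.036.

n = 31 per group

For two independent groups with equal n: n = 2·((z_{α/2} + z_β) / d)².
z_{α/2} + z_β = 2.576 + 1.036 = 3.612.
n = 2 × (3.612 / 0.93)² = 2 × 3.884² = 2 × 15.08 = 30.2.
Round up to the next whole participant.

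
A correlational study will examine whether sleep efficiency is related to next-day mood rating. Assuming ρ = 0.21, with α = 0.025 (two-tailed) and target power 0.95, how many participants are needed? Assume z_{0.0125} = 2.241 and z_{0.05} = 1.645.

n = 336

Fisher's z: C = ½·ln((1+r)/(1−r)) = ½·ln(1.5316) = 0.2132.
n = ((z_{α/2} + z_β)/C)² + 3.
(2.241 + 1.645) / 0.2132 = 3.886 / 0.2132 = 18.227.
n = 18.227² + 3 = 332.22 + 3 = 335.2.
Round up.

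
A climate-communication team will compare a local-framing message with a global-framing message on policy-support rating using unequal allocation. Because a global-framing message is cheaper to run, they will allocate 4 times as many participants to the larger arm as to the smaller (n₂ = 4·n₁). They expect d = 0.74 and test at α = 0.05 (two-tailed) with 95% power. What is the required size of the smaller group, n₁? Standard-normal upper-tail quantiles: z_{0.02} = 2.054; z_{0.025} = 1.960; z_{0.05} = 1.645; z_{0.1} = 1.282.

With allocation ratio k = n₂/n₁ = 4, Var(x̄₁−x̄₂) = σ²(1/n₁ + 1/(k·n₁)) = σ²·(k+1)/(k·n₁).
So n₁ = (1 + 1/k)·((z_{α/2} + z_β)/d)² = 1.250 × (3.605/0.74)².
n₁ = 1.250 × 23.73 = 29.7.
Round up: n₁ = 30, giving n₂ = 4 × 30 = 120.

n₁ = 30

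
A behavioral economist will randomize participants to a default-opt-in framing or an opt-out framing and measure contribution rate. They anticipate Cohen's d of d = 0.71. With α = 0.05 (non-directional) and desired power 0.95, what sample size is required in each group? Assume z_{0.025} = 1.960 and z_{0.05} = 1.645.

n = 52 per group

For two independent groups with equal n: n = 2·((z_{α/2} + z_β) / d)².
z_{α/2} + z_β = 1.960 + 1.645 = 3.605.
n = 2 × (3.605 / 0.71)² = 2 × 5.077² = 2 × 25.78 = 51.6.
Round up to the next whole participant.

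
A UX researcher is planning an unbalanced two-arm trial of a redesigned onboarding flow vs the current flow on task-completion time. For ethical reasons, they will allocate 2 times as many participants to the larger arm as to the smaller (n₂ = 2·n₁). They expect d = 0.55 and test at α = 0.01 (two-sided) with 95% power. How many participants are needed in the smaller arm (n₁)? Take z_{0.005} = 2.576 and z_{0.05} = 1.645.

n₁ = 89

With allocation ratio k = n₂/n₁ = 2, Var(x̄₁−x̄₂) = σ²(1/n₁ + 1/(k·n₁)) = σ²·(k+1)/(k·n₁).
So n₁ = (1 + 1/k)·((z_{α/2} + z_β)/d)² = 1.500 × (4.221/0.55)².
n₁ = 1.500 × 58.90 = 88.3.
Round up: n₁ = 89, giving n₂ = 2 × 89 = 178.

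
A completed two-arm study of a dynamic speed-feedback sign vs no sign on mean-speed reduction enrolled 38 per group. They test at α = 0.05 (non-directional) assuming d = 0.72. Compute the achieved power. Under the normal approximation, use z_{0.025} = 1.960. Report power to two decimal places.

power ≈ 0.88

For two equal groups, power = Φ(d·√(n/2) − z_{α/2}).
d·√(n/2) = 0.72 × √(38/2) = 0.72 × 4.359 = 3.138.
z_β = 3.138 − 1.960 = 1.178.
Power = Φ(1.178) = 0.881.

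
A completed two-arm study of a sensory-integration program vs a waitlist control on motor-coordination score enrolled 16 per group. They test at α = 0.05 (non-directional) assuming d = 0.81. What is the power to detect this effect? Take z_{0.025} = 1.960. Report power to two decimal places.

power ≈ 0.63

For two equal groups, power = Φ(d·√(n/2) − z_{α/2}).
d·√(n/2) = 0.81 × √(16/2) = 0.81 × 2.828 = 2.291.
z_β = 2.291 − 1.960 = 0.331.
Power = Φ(0.331) = 0.630.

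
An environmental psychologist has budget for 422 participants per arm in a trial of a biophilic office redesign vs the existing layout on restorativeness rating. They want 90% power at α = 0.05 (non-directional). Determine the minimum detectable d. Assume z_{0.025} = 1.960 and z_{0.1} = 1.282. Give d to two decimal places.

For two independent groups of n = 422 each: d_min = (z_{α/2} + z_β)·√(2/n).
z-sum = 1.960 + 1.282 = 3.242.
d_min = 3.242 × √(2/422) = 3.242 × 0.0688 = 0.223.

d_min ≈ 0.22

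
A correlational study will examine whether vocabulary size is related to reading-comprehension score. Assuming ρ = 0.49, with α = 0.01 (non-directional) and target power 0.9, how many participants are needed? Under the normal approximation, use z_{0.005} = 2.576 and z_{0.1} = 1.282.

n = 55

Fisher's z: C = ½·ln((1+r)/(1−r)) = ½·ln(2.9216) = 0.5361.
n = ((z_{α/2} + z_β)/C)² + 3.
(2.576 + 1.282) / 0.5361 = 3.858 / 0.5361 = 7.196.
n = 7.196² + 3 = 51.79 + 3 = 54.8.
Round up.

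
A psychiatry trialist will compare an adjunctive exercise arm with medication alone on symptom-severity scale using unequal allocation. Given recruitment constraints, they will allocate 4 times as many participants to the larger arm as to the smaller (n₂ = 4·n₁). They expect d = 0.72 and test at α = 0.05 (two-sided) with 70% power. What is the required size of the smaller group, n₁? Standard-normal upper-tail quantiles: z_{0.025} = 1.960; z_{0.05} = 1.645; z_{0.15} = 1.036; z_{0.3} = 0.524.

n₁ = 15

With allocation ratio k = n₂/n₁ = 4, Var(x̄₁−x̄₂) = σ²(1/n₁ + 1/(k·n₁)) = σ²·(k+1)/(k·n₁).
So n₁ = (1 + 1/k)·((z_{α/2} + z_β)/d)² = 1.250 × (2.484/0.72)².
n₁ = 1.250 × 11.90 = 14.9.
Round up: n₁ = 15, giving n₂ = 4 × 15 = 60.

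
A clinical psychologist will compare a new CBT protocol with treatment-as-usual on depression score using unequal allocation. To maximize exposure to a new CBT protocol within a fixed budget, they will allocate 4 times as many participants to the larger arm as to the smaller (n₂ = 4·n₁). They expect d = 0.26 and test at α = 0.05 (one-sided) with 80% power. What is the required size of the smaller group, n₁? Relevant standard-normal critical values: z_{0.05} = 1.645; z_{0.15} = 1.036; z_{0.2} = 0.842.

With allocation ratio k = n₂/n₁ = 4, Var(x̄₁−x̄₂) = σ²(1/n₁ + 1/(k·n₁)) = σ²·(k+1)/(k·n₁).
So n₁ = (1 + 1/k)·((z_{α} + z_β)/d)² = 1.250 × (2.487/0.26)².
n₁ = 1.250 × 91.50 = 114.4.
Round up: n₁ = 115, giving n₂ = 4 × 115 = 460.

n₁ = 115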